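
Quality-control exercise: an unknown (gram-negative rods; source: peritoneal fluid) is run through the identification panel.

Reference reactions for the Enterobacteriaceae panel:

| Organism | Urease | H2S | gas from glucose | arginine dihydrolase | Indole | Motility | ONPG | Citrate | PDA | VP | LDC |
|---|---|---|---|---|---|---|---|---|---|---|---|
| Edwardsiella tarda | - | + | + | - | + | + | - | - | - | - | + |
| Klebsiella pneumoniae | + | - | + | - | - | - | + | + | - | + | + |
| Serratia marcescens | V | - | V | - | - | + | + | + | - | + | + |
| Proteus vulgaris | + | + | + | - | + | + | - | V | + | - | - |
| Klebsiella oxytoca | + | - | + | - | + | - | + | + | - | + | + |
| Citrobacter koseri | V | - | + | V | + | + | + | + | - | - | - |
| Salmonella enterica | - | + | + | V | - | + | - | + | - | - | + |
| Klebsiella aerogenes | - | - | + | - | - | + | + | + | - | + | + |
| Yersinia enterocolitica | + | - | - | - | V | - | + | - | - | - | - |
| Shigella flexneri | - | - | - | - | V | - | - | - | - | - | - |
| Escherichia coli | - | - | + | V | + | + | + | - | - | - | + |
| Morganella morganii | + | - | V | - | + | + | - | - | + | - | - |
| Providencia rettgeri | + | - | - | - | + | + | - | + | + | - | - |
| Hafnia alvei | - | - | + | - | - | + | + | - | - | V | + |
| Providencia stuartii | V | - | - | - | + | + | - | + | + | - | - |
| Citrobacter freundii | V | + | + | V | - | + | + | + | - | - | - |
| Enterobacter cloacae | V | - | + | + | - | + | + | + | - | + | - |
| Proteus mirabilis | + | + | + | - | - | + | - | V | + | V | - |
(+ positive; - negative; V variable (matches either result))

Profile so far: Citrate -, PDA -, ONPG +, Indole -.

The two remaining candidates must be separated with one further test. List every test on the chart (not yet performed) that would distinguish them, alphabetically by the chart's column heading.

gas from glucose, LDC, Motility, Urease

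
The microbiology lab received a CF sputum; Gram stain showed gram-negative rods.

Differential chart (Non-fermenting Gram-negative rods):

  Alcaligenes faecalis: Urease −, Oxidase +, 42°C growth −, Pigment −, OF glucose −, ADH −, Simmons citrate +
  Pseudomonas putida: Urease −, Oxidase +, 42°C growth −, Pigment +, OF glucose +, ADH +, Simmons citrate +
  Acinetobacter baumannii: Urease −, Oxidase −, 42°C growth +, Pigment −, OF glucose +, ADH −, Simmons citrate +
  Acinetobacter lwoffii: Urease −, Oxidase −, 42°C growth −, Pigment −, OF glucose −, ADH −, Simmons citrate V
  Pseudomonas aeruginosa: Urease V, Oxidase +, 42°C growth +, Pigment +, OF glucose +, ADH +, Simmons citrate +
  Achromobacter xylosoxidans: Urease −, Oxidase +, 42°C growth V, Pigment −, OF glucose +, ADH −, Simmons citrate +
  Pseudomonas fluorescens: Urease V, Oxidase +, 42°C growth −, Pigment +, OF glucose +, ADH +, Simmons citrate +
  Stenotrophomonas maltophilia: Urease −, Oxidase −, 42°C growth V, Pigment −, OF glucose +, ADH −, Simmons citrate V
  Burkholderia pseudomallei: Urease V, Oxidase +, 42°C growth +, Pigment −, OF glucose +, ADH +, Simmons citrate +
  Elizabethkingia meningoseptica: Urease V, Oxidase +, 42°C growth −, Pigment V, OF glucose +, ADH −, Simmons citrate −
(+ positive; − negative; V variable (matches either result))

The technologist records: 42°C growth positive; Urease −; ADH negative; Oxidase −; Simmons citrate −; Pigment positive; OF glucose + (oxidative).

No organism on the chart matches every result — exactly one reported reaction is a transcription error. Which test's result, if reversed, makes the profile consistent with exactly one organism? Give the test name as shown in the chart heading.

Pigment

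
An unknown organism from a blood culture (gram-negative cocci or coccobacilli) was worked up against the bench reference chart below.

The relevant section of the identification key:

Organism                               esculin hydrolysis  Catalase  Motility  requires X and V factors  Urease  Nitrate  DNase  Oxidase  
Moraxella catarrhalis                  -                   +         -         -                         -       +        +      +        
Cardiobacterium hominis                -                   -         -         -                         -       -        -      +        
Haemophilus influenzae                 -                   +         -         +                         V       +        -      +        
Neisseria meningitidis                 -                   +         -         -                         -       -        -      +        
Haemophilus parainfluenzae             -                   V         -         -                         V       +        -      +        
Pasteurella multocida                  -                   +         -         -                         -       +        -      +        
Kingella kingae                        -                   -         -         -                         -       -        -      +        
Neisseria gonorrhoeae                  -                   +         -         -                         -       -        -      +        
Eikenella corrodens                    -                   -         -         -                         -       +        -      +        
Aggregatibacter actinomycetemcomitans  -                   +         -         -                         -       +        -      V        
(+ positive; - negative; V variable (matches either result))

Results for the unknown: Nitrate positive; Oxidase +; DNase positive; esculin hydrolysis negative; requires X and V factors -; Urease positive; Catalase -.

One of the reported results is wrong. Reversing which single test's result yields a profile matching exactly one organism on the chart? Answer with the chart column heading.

As reported, no row in the chart matches all 7 reactions.
Reversing esculin hydrolysis → still no organism matches.
Reversing DNase (to -) → unique match: Haemophilus parainfluenzae.
Reversing Urease → still no organism matches.
Reversing Catalase → still no organism matches.
Reversing Oxidase → still no organism matches.
Reversing requires X and V factors → still no organism matches.
Reversing Nitrate → still no organism matches.

DNase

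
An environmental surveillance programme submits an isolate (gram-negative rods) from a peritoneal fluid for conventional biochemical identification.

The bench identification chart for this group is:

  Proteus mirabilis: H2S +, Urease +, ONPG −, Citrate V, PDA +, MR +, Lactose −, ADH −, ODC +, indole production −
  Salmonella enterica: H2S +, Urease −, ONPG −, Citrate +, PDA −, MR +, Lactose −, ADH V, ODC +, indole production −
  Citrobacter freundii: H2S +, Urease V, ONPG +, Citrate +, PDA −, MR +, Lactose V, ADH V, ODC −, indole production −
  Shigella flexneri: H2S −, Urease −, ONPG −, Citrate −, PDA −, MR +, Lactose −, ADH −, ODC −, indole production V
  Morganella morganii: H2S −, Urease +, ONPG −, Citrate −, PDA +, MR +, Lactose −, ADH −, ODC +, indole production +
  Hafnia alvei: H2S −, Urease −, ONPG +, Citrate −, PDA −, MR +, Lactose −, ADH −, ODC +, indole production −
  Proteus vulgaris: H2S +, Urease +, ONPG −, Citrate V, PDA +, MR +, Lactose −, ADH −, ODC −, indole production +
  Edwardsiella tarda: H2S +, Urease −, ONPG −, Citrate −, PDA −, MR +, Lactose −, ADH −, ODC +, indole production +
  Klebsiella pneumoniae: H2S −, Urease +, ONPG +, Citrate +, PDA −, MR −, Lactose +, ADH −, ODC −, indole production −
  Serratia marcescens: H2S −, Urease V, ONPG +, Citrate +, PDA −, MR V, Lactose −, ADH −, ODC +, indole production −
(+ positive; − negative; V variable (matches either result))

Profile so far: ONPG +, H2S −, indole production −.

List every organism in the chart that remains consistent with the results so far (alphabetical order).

Hafnia alvei, Klebsiella pneumoniae, Serratia marcescens

indole production −: excludes Morganella morganii, Proteus vulgaris, Edwardsiella tarda — 7 left.
H2S −: excludes Proteus mirabilis, Salmonella enterica, Citrobacter freundii — 4 left.
ONPG +: excludes Shigella flexneri — 3 left.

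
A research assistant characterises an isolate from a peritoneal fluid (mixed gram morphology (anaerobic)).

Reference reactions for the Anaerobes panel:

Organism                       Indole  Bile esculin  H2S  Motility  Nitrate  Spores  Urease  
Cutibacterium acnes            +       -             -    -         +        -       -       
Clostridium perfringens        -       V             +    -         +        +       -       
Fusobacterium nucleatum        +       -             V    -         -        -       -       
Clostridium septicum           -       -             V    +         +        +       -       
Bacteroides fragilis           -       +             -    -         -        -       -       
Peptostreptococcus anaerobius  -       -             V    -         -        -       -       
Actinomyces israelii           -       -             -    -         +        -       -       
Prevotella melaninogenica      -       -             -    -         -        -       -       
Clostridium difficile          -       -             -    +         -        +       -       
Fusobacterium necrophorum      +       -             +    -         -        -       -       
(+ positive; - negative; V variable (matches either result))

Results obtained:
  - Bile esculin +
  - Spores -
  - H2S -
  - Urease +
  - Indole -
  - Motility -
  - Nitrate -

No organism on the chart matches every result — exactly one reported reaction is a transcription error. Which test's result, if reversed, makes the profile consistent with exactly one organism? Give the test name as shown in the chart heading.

As reported, no row in the chart matches all 7 reactions.
Reversing Urease (to -) → unique match: Bacteroides fragilis.
Reversing Indole → still no organism matches.
Reversing Nitrate → still no organism matches.
Reversing Bile esculin → still no organism matches.
Reversing H2S → still no organism matches.
Reversing Spores → still no organism matches.
Reversing Motility → still no organism matches.

Urease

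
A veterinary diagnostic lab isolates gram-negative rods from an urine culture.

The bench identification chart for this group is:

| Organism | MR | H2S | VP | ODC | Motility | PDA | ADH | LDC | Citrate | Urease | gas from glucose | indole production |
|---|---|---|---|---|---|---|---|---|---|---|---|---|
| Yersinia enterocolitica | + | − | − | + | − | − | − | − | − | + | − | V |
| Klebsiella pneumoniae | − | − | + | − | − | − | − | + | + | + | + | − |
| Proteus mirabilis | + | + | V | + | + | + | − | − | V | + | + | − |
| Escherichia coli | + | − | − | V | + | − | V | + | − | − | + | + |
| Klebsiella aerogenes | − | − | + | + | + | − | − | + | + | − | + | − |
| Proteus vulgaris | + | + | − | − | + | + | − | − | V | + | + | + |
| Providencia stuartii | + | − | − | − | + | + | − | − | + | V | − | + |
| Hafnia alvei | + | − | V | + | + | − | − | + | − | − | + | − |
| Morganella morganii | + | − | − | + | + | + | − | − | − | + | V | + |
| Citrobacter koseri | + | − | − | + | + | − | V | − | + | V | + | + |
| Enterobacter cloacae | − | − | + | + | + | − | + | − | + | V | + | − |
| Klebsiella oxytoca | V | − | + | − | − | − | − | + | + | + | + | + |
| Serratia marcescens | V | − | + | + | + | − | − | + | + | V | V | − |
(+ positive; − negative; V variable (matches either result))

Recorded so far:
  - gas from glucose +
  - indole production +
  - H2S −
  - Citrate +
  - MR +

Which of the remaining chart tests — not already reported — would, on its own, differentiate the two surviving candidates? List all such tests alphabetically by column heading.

LDC, Motility, ODC, VP

indole production +: excludes 6 organisms — 7 left.
Citrate +: excludes Yersinia enterocolitica, Escherichia coli, Morganella morganii — 4 left.
MR +: all 4 remaining candidates are consistent.
H2S −: excludes Proteus vulgaris — 3 left.
gas from glucose +: excludes Providencia stuartii — 2 left.
Two candidates remain: Citrobacter koseri and Klebsiella oxytoca.
  VP: Citrobacter koseri −, Klebsiella oxytoca + — discriminates.
  ODC: Citrobacter koseri +, Klebsiella oxytoca − — discriminates.
  Motility: Citrobacter koseri +, Klebsiella oxytoca − — discriminates.
  PDA: − vs − — same for both, does not separate.
  ADH: V vs − — variable for at least one, does not separate.
  LDC: Citrobacter koseri −, Klebsiella oxytoca + — discriminates.
  Urease: V vs + — variable for at least one, does not separate.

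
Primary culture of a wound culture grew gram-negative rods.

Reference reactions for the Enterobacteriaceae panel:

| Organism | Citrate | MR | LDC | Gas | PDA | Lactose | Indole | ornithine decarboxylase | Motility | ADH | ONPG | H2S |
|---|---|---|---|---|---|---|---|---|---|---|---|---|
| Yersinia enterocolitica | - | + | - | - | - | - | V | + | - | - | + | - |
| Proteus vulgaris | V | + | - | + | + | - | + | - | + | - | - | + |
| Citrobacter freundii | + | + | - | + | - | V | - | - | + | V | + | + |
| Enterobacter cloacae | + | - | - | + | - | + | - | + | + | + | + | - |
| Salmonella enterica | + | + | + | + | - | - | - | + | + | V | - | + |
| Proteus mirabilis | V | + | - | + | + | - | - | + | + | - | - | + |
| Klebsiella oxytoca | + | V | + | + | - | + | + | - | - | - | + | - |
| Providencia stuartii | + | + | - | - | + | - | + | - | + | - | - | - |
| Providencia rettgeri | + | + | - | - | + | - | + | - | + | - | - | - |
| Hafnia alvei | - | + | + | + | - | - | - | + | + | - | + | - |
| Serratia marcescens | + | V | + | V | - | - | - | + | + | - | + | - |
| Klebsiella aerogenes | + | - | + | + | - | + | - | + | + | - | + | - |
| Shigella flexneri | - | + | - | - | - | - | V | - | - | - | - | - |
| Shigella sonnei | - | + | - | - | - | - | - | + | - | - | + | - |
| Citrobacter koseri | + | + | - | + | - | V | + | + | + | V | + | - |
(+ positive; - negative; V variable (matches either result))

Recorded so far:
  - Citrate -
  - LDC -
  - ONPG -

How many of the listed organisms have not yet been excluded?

3

Citrate -: excludes 9 organisms — 6 left.
ONPG -: excludes Yersinia enterocolitica, Hafnia alvei, Shigella sonnei — 3 left.
LDC -: all 3 remaining candidates are consistent.
Still consistent: Proteus mirabilis, Proteus vulgaris, Shigella flexneri.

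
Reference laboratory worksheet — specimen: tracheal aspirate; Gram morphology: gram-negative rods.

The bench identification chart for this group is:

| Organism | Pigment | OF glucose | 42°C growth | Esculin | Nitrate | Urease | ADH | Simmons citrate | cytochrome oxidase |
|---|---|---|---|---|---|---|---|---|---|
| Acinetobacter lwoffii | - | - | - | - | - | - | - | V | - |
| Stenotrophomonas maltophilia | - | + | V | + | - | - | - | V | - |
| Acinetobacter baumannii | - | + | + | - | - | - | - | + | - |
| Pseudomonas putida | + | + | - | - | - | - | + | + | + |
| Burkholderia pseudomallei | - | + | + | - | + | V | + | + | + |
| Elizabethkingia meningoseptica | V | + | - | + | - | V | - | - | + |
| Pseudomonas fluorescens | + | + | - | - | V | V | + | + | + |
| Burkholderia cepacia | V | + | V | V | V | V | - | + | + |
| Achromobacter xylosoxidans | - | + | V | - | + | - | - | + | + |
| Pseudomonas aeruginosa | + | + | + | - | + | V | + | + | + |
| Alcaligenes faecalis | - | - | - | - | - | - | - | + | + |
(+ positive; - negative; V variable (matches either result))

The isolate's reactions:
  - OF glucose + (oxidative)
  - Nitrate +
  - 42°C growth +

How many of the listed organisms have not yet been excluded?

4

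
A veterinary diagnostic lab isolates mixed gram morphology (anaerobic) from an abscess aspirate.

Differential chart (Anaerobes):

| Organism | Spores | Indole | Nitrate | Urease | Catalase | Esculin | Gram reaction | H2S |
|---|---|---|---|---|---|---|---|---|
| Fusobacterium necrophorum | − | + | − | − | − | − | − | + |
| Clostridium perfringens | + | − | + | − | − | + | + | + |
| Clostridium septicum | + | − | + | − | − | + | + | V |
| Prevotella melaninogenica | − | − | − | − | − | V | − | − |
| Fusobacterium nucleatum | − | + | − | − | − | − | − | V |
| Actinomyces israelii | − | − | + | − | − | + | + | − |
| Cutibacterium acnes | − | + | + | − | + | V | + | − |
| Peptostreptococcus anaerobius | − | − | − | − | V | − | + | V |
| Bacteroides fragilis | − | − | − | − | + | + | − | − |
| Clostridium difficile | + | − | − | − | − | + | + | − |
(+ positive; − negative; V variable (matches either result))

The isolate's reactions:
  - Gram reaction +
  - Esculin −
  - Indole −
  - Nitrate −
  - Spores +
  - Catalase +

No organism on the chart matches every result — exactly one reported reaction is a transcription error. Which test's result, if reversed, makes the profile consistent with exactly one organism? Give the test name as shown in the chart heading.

Spores

As reported, no row in the chart matches all 6 reactions.
Reversing Spores (to −) → unique match: Peptostreptococcus anaerobius.
Reversing Esculin → still no organism matches.
Reversing Indole → still no organism matches.
Reversing Catalase → still no organism matches.
Reversing Gram reaction → still no organism matches.
Reversing Nitrate → still no organism matches.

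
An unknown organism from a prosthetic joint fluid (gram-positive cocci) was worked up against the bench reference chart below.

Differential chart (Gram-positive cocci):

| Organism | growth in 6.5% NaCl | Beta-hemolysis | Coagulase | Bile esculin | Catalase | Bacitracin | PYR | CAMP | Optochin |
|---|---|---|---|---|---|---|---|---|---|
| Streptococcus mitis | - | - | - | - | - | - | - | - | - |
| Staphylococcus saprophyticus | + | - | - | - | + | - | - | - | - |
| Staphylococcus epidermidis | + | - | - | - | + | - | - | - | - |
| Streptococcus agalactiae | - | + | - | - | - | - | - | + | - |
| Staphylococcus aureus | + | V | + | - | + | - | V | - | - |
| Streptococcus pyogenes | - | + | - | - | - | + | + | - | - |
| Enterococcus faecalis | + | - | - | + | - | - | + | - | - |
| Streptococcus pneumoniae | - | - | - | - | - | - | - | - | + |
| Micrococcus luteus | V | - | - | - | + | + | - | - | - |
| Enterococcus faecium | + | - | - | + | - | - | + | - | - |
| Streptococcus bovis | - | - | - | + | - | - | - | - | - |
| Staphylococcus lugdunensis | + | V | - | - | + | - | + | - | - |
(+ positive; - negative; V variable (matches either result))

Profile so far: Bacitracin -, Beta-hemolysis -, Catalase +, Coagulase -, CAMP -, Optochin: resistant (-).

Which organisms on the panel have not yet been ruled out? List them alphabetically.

Staphylococcus epidermidis, Staphylococcus lugdunensis, Staphylococcus saprophyticus

Optochin -: excludes Streptococcus pneumoniae — 11 left.
Coagulase -: excludes Staphylococcus aureus — 10 left.
Bacitracin -: excludes Streptococcus pyogenes, Micrococcus luteus — 8 left.
Beta-hemolysis -: excludes Streptococcus agalactiae — 7 left.
CAMP -: all 7 remaining candidates are consistent.
Catalase +: excludes Streptococcus mitis, Enterococcus faecalis, Enterococcus faecium, Streptococcus bovis — 3 left.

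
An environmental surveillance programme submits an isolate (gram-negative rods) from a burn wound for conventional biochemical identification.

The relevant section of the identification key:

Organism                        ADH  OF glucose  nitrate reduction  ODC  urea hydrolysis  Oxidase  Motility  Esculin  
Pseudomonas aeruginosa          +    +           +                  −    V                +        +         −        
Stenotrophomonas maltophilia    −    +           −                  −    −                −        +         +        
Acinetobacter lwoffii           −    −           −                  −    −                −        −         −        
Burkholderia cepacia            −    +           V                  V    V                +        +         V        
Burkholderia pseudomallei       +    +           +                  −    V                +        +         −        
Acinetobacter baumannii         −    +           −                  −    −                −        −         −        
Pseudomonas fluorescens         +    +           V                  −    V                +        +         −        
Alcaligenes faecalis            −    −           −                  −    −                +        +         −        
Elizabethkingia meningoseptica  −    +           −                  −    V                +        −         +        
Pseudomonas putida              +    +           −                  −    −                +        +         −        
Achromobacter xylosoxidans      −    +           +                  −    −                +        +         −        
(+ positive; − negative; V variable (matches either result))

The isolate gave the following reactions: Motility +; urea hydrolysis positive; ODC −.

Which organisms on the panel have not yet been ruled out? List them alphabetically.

Burkholderia cepacia, Burkholderia pseudomallei, Pseudomonas aeruginosa, Pseudomonas fluorescens

urea hydrolysis +: excludes 6 organisms — 5 left.
Motility +: excludes Elizabethkingia meningoseptica — 4 left.
ODC −: all 4 remaining candidates are consistent.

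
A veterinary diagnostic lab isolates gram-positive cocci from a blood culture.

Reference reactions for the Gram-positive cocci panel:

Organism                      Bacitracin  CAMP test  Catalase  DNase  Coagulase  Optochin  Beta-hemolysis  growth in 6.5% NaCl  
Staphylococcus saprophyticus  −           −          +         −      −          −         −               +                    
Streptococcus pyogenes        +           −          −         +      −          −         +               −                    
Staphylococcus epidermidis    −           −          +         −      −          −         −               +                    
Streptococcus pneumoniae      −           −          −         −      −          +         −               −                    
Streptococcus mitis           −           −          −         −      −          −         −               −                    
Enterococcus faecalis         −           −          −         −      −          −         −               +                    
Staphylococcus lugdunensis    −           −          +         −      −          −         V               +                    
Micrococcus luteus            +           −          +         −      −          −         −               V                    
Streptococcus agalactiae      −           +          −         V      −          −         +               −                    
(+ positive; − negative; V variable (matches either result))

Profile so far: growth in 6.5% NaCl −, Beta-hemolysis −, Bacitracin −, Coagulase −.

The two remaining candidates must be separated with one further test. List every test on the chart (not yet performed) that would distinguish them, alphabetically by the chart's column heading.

Coagulase −: all 9 remaining candidates are consistent.
Beta-hemolysis −: excludes Streptococcus pyogenes, Streptococcus agalactiae — 7 left.
growth in 6.5% NaCl −: excludes Staphylococcus saprophyticus, Staphylococcus epidermidis, Enterococcus faecalis, Staphylococcus lugdunensis — 3 left.
Bacitracin −: excludes Micrococcus luteus — 2 left.
Two candidates remain: Streptococcus mitis and Streptococcus pneumoniae.
  CAMP test: − vs − — same for both, does not separate.
  Catalase: − vs − — same for both, does not separate.
  DNase: − vs − — same for both, does not separate.
  Optochin: Streptococcus mitis −, Streptococcus pneumoniae + — discriminates.

Optochin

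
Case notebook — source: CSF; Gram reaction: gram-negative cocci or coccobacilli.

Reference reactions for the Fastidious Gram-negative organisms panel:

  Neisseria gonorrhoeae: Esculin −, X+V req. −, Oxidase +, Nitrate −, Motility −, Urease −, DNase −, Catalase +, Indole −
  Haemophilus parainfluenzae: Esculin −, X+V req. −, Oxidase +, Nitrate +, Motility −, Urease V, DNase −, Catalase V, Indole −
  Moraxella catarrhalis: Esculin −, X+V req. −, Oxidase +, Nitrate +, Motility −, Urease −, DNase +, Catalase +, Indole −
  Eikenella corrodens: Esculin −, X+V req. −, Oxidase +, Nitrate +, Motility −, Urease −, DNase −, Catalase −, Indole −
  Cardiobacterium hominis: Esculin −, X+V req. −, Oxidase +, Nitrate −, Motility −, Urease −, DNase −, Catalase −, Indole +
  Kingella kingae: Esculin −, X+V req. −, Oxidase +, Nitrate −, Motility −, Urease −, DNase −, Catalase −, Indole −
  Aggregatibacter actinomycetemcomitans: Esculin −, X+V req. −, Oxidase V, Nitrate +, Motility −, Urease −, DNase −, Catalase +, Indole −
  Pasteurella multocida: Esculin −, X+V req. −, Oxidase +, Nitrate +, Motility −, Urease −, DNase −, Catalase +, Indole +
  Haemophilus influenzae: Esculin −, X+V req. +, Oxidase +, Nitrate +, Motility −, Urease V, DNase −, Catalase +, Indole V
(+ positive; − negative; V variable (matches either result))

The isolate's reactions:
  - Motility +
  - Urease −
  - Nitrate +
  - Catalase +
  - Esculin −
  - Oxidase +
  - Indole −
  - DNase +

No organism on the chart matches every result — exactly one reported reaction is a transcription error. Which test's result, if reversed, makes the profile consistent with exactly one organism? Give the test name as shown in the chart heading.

Motility

As reported, no row in the chart matches all 8 reactions.
Reversing Indole → still no organism matches.
Reversing Catalase → still no organism matches.
Reversing Motility (to −) → unique match: Moraxella catarrhalis.
Reversing Urease → still no organism matches.
Reversing DNase → still no organism matches.
Reversing Oxidase → still no organism matches.
Reversing Nitrate → still no organism matches.
Reversing Esculin → still no organism matches.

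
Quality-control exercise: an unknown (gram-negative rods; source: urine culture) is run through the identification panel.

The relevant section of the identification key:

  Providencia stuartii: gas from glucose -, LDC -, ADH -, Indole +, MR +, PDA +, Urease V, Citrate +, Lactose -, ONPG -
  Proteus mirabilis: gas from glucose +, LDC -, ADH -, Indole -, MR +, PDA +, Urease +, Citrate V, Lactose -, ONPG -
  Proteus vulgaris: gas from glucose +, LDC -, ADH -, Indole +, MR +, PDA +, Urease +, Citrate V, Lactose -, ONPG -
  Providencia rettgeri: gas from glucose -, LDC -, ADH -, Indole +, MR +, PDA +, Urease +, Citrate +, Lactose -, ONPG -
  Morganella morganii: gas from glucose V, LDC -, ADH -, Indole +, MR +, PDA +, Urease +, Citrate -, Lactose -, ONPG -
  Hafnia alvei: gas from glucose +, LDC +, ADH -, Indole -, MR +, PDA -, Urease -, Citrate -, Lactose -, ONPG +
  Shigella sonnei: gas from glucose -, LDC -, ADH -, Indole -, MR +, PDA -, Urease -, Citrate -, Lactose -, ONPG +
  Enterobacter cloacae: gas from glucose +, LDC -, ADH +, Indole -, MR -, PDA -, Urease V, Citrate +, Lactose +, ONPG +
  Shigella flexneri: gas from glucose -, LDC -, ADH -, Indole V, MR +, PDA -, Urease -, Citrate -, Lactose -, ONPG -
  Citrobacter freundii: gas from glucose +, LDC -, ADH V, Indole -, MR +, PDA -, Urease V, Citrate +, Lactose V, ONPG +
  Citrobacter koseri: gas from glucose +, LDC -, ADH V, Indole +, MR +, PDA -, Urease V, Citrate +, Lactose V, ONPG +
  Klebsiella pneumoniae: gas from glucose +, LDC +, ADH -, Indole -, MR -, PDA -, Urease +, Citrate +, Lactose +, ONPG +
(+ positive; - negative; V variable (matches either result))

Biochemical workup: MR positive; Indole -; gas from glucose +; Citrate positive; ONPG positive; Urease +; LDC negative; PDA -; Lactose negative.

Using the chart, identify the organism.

Citrobacter freundii

Citrate +: excludes Morganella morganii, Hafnia alvei, Shigella sonnei, Shigella flexneri — 8 left.
MR +: excludes Enterobacter cloacae, Klebsiella pneumoniae — 6 left.
gas from glucose +: excludes Providencia stuartii, Providencia rettgeri — 4 left.
Urease +: all 4 remaining candidates are consistent.
ONPG +: excludes Proteus mirabilis, Proteus vulgaris — 2 left.
Indole -: excludes Citrobacter koseri — 1 left.
PDA -: the one remaining candidate is consistent.
Lactose -: the one remaining candidate is consistent.
LDC -: the one remaining candidate is consistent.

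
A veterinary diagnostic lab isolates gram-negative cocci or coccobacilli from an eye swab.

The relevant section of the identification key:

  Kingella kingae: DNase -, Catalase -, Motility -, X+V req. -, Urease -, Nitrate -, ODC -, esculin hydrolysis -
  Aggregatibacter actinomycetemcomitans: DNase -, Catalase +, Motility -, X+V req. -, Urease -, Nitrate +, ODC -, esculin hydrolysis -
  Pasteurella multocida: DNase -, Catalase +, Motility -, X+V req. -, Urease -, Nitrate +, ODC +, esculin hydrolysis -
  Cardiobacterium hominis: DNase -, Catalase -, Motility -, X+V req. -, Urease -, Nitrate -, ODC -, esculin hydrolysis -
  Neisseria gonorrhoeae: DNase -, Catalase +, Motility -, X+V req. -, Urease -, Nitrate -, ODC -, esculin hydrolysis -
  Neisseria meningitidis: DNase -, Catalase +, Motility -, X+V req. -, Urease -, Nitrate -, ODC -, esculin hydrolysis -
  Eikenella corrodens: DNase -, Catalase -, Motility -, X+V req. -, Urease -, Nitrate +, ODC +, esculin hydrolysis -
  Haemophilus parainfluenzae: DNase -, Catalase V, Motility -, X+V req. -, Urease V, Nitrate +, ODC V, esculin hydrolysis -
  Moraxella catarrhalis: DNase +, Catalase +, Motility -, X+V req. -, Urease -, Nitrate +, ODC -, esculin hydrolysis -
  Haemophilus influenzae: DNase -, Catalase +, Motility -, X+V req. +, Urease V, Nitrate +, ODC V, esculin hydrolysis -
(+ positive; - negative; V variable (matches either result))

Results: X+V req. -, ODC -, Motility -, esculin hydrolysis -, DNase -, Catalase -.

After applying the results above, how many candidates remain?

esculin hydrolysis -: all 10 remaining candidates are consistent.
X+V req. -: excludes Haemophilus influenzae — 9 left.
DNase -: excludes Moraxella catarrhalis — 8 left.
Motility -: all 8 remaining candidates are consistent.
ODC -: excludes Pasteurella multocida, Eikenella corrodens — 6 left.
Catalase -: excludes Aggregatibacter actinomycetemcomitans, Neisseria gonorrhoeae, Neisseria meningitidis — 3 left.
Still consistent: Cardiobacterium hominis, Haemophilus parainfluenzae, Kingella kingae.

3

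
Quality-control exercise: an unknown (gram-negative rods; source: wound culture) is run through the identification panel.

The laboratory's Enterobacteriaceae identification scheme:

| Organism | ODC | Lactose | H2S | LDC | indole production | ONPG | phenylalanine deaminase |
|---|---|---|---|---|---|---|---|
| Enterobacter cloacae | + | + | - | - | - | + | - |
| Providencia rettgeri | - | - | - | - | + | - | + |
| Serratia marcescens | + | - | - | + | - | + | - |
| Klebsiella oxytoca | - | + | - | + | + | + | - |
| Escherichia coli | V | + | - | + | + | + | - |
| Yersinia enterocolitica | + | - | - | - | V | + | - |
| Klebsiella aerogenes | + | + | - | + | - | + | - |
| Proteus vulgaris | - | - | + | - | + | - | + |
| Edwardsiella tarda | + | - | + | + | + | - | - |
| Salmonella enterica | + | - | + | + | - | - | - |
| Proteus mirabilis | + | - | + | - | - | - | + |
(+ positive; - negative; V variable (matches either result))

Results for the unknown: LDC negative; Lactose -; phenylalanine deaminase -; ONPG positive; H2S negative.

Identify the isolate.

Yersinia enterocolitica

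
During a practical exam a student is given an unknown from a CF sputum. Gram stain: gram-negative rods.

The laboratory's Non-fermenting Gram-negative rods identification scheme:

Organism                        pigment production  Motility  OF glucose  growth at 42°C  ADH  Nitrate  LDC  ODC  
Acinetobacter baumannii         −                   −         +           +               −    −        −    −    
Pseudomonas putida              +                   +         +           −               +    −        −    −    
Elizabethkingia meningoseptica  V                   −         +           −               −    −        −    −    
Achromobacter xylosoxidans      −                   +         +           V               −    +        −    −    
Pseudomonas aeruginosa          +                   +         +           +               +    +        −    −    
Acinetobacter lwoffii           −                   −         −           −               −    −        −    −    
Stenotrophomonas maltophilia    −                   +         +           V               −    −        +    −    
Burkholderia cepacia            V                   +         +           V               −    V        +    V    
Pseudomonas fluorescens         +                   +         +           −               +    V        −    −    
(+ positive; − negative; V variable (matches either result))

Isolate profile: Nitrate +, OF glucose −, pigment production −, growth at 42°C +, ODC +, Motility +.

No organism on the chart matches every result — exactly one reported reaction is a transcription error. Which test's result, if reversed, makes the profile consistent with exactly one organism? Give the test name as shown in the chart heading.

OF glucose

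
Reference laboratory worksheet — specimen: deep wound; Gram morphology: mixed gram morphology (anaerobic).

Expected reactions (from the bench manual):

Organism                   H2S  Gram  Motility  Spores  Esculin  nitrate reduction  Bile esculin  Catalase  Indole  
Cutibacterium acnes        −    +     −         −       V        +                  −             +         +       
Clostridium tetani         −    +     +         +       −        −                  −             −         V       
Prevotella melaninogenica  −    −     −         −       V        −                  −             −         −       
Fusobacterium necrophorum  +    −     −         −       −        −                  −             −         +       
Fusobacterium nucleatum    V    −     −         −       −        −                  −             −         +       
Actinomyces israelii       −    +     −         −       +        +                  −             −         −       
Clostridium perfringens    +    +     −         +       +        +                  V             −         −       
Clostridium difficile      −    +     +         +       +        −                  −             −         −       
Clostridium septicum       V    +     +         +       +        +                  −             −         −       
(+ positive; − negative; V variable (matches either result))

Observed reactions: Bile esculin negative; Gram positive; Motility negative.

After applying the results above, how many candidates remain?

3

Gram +: excludes Prevotella melaninogenica, Fusobacterium necrophorum, Fusobacterium nucleatum — 6 left.
Motility −: excludes Clostridium tetani, Clostridium difficile, Clostridium septicum — 3 left.
Bile esculin −: all 3 remaining candidates are consistent.
Still consistent: Actinomyces israelii, Clostridium perfringens, Cutibacterium acnes.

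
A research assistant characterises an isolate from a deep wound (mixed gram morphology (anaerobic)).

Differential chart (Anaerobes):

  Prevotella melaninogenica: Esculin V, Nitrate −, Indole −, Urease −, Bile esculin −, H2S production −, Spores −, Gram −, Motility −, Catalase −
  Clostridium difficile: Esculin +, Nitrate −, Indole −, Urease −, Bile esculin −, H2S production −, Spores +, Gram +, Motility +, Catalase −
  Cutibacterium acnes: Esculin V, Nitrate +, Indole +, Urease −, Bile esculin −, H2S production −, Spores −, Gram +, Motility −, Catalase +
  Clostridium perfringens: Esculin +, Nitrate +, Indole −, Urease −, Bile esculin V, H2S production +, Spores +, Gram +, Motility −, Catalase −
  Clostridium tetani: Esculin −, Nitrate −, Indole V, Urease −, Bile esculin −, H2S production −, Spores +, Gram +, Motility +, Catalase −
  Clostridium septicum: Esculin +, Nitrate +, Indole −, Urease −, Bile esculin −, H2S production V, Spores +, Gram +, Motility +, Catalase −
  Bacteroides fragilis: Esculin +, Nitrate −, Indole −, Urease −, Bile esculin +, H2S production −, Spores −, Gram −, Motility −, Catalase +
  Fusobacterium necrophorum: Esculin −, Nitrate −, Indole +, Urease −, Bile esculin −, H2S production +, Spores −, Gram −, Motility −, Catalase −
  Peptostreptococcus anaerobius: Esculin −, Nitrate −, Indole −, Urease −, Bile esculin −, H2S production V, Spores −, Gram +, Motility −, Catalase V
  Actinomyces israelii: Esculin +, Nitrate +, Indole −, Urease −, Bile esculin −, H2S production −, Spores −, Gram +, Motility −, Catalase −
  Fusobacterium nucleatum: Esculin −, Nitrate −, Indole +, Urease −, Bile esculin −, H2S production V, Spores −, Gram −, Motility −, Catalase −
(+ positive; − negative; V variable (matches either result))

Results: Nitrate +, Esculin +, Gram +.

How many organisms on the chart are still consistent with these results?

4

Nitrate +: excludes 7 organisms — 4 left.
Esculin +: all 4 remaining candidates are consistent.
Gram +: all 4 remaining candidates are consistent.
Still consistent: Actinomyces israelii, Clostridium perfringens, Clostridium septicum, Cutibacterium acnes.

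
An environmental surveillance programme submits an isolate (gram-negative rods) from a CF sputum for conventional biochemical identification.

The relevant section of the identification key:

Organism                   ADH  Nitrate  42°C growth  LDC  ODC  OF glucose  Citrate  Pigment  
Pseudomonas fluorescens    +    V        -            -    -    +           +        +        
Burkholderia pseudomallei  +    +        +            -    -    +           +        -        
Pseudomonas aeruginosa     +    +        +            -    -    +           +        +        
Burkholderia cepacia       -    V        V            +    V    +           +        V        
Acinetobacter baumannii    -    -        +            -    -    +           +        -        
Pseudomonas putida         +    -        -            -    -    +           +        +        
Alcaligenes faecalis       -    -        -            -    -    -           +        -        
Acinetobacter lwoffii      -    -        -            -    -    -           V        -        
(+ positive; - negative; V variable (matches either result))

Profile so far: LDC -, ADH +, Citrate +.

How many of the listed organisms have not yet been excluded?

LDC -: excludes Burkholderia cepacia — 7 left.
ADH +: excludes Acinetobacter baumannii, Alcaligenes faecalis, Acinetobacter lwoffii — 4 left.
Citrate +: all 4 remaining candidates are consistent.
Still consistent: Burkholderia pseudomallei, Pseudomonas aeruginosa, Pseudomonas fluorescens, Pseudomonas putida.

4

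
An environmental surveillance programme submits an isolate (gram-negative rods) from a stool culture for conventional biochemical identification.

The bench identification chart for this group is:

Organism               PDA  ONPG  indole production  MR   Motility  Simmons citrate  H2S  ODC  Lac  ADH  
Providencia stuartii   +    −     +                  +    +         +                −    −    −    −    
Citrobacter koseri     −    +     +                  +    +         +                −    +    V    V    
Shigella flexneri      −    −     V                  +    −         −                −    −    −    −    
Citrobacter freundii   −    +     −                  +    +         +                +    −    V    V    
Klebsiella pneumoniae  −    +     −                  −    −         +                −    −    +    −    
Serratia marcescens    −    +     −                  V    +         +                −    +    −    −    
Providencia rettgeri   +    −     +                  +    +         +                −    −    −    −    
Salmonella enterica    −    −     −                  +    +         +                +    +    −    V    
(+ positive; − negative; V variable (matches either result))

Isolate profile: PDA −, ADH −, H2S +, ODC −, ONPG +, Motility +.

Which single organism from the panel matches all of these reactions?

H2S +: excludes 6 organisms — 2 left.
ODC −: excludes Salmonella enterica — 1 left.
ADH −: the one remaining candidate is consistent.
Motility +: the one remaining candidate is consistent.
ONPG +: the one remaining candidate is consistent.
PDA −: the one remaining candidate is consistent.

Citrobacter freundii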